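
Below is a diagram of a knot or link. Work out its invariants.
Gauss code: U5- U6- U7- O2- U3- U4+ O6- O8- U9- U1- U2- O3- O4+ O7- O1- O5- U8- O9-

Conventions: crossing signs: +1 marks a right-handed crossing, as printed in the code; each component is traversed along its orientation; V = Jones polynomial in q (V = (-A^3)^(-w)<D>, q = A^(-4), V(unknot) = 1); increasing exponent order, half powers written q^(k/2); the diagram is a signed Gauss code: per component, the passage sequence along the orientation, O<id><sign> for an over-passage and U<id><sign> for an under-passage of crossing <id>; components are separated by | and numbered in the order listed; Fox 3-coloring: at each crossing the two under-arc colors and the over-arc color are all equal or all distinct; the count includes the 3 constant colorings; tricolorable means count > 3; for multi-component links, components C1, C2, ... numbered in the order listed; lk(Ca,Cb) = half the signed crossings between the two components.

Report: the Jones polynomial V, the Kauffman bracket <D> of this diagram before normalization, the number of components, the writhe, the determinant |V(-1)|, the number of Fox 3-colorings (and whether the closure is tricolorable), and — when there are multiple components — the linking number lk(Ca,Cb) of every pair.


V(q) = -q^-7 + q^-6 - q^-5 + q^-4 + q^-2
bracket: -A^-13 - A^-5 + A^-1 - A^3 + A^7, w = -7
1 component, writhe -7, over 9 crossings
det 5, colorings 3 of 3^9 — not tricolorable
observation: |V(-1)| = 5: so not tricolorable, since 3 does not divide 5


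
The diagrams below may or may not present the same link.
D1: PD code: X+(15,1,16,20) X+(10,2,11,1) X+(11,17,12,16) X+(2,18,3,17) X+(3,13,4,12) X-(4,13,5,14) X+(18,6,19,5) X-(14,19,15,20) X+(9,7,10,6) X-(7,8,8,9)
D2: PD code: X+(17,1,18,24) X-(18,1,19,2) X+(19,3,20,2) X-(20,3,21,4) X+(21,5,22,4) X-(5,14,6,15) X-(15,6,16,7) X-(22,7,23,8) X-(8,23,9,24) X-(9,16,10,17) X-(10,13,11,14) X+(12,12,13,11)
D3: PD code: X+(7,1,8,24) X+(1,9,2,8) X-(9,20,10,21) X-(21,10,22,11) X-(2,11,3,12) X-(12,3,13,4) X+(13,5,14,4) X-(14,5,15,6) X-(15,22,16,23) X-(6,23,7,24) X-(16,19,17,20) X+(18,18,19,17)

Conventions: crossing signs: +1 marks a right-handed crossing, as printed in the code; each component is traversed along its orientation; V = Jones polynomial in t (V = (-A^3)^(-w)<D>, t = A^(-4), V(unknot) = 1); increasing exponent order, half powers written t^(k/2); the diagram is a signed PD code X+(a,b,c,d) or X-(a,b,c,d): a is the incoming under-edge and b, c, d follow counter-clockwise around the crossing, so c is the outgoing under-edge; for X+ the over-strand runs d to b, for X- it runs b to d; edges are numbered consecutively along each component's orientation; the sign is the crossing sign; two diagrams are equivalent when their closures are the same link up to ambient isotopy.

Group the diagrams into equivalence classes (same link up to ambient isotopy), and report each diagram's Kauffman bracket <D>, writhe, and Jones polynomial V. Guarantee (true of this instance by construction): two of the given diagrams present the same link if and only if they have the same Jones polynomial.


classes: {D1} | {D2, D3}
V(D1) = t + t^3 - t^4  [10 crossings, <D> = -A^-4 + 1 + A^8, w = +4]
D2 (bracket A^-8 - A^-4 + 2 - A^4 + A^8 - A^12; 12 crossings at w = -4): V = -t^-6 + t^-5 - t^-4 + 2t^-3 - t^-2 + t^-1
D3 (bracket A^-8 - A^-4 + 2 - A^4 + A^8 - A^12; 12 crossings at w = -4): V = -t^-6 + t^-5 - t^-4 + 2t^-3 - t^-2 + t^-1
note: 2 classes among 3 diagrams; unequal V(t) rules out equality


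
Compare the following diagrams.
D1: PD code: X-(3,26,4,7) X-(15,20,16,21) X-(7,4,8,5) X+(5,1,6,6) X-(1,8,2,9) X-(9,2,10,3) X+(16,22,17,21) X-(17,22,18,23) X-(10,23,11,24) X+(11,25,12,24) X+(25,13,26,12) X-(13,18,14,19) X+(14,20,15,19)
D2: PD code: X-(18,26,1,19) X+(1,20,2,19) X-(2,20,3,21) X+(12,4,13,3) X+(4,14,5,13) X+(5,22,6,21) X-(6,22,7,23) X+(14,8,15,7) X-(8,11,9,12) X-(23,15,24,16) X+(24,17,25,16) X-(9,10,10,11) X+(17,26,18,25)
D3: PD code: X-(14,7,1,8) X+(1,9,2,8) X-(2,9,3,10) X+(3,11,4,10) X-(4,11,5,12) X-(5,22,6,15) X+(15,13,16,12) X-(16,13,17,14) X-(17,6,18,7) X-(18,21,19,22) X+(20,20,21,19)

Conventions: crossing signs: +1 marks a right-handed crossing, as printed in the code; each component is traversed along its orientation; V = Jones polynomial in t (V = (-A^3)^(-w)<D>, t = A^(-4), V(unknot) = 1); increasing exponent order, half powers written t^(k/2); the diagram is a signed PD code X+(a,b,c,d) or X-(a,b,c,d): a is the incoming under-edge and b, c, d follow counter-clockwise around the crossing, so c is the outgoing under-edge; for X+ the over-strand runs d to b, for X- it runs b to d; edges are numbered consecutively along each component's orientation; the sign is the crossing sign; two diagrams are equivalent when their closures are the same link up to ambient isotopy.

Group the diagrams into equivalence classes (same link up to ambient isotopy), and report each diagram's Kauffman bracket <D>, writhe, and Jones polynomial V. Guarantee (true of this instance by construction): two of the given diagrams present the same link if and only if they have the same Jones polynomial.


equivalence classes: {D1} | {D2} | {D3}
D1 (bracket A^-3 + A^5 - A^9 + A^13; 13 crossings at w = -3): V = -t^(-11/2) + t^(-9/2) - t^(-7/2) - t^(-3/2)
V(D2) = -t^(1/2) - t^(3/2) - t^(5/2) + t^(9/2)  [13 crossings, <D> = -A^-15 + A^-7 + A^-3 + A, w = +1]
D3 (bracket A^-7 + A; 11 crossings at w = -3): V = -t^(-5/2) - t^(-1/2)
key observation: 3 values of V(t) split the 3 diagrams


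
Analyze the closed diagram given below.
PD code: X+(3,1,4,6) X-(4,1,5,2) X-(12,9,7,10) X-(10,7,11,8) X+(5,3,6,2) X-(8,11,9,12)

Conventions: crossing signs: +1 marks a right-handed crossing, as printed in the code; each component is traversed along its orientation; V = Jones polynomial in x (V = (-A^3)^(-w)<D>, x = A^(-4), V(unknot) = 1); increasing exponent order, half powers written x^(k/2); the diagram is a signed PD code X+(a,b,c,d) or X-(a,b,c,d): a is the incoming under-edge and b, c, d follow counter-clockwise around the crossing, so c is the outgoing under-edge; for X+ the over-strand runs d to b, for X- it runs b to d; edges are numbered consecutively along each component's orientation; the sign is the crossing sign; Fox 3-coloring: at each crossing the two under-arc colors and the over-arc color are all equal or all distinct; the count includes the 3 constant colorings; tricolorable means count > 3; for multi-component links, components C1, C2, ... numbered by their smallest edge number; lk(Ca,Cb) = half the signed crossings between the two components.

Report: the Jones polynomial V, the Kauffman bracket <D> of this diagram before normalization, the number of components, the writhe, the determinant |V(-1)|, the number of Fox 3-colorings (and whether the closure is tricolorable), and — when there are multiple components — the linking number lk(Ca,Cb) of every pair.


V = x^(-9/2) - x^(-5/2) - x^(-3/2) - x^(-1/2)
<D> = -A^-4 - 1 - A^4 + A^12 (w = -2)
2 components over 6 crossings, w = -2
lk(C1,C2): 0
27 Fox colorings among 3^6, |V(-1)| = 0: tricolorable
why: w = -2 (over 6 crossings) is diagram-only; (-A^3)^(2) removes it from V


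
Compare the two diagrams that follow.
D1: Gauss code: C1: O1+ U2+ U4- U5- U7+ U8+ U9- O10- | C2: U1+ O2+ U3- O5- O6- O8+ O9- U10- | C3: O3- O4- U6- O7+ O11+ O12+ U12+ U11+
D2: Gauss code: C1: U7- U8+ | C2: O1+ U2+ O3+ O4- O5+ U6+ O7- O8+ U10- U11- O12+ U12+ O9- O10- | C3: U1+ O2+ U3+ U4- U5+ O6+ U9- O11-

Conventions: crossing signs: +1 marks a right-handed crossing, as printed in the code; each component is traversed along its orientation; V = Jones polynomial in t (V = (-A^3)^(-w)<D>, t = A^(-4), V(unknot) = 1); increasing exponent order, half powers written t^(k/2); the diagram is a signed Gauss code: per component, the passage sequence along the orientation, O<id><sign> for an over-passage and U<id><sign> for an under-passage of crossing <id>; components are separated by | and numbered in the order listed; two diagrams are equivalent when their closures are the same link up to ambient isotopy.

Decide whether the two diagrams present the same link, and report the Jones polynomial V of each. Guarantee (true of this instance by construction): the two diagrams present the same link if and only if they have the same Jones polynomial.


equivalent: no
D1 (bracket 1 + A^4 + A^8 + A^12; 12 crossings at w = 0): V = t^-3 + t^-2 + t^-1 + 1
V(D2) = 1 + t + t^2 + t^3  [12 crossings, <D> = A^-6 + A^-2 + A^2 + A^6, w = +2]
observation: comparing 2 Jones polynomials yields 2 groups


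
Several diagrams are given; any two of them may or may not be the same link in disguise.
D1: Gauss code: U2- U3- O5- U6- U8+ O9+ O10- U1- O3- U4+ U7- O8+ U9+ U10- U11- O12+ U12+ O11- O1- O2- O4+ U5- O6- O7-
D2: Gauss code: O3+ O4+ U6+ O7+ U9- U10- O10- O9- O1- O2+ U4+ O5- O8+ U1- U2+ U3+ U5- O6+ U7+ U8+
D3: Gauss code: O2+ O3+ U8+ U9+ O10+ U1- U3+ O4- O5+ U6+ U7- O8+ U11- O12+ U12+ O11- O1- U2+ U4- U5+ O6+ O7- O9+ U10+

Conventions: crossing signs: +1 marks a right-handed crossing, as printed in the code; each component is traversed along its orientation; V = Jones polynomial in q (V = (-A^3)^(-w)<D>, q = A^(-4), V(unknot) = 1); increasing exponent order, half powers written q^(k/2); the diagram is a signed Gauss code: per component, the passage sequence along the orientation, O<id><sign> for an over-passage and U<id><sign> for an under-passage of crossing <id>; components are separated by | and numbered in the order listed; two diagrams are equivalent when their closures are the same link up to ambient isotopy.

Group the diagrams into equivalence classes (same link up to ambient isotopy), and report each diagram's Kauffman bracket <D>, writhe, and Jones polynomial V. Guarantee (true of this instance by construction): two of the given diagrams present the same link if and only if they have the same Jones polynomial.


equivalence classes: {D1} | {D2, D3}
D1 (bracket A^-8 - A^-4 + 2 - A^4 + A^8 - A^12; 12 crossings at w = -4): V = -q^-6 + q^-5 - q^-4 + 2q^-3 - q^-2 + q^-1
V(D2) = q - q^2 + 2q^3 - q^4 + q^5 - q^6  [10 crossings, <D> = -A^-18 + A^-14 - A^-10 + 2A^-6 - A^-2 + A^2, w = +2]
D3 (bracket -A^-12 + A^-8 - A^-4 + 2 - A^4 + A^8; 12 crossings at w = +4): V = q - q^2 + 2q^3 - q^4 + q^5 - q^6
key observation: V(q) takes 2 values over 3 diagrams, fixing the grouping


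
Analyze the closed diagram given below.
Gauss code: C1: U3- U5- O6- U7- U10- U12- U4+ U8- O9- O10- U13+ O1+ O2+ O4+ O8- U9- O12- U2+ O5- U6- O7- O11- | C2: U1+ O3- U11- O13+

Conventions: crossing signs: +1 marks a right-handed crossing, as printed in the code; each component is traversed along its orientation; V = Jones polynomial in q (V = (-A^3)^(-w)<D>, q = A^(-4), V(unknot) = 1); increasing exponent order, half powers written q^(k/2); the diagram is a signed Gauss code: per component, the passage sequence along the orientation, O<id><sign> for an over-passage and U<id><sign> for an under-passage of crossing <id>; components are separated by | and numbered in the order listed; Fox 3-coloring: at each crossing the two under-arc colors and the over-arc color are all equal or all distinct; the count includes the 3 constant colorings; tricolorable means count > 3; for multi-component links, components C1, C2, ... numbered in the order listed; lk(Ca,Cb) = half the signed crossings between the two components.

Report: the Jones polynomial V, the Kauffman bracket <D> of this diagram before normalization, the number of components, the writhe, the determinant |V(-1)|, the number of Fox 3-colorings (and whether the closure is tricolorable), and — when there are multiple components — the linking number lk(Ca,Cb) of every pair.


V(q) = q^(-13/2) - 2q^(-11/2) + 3q^(-9/2) - 3q^(-7/2) + 2q^(-5/2) - 3q^(-3/2) + q^(-1/2) - q^(1/2)
bracket: A^-17 - A^-13 + 3A^-9 - 2A^-5 + 3A^-1 - 3A^3 + 2A^7 - A^11, w = -5
2 components, writhe -5, over 13 crossings
lk(C1,C2) = 0
det 16, colorings 3 of 3^13 — not tricolorable
observation: all 2 components of this link are unlinked algebraically


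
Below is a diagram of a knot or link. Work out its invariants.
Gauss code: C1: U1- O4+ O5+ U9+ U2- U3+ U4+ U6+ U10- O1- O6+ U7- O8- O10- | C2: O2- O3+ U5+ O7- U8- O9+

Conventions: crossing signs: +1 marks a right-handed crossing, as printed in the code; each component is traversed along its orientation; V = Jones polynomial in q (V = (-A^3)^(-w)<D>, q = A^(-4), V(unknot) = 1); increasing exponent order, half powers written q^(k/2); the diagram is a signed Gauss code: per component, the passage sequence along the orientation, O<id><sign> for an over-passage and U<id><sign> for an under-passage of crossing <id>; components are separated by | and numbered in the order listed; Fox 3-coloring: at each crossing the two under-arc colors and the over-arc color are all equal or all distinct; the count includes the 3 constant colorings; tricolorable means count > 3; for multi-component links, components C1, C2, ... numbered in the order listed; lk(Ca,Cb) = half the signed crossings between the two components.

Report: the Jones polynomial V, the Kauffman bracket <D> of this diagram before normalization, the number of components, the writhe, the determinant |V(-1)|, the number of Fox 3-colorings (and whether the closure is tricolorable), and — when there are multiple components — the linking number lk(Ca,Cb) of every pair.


Jones polynomial: V(q) = q^(-7/2) - 2q^(-5/2) + q^(-3/2) - 2q^(-1/2) + q^(1/2) - q^(3/2)
<D> = -A^-6 + A^-2 - 2A^2 + A^6 - 2A^10 + A^14; writhe 0
components 2, writhe 0 (10 crossings)
linking number lk(C1,C2) = 0
3-colorings: 3 of 3^10, det 8 — not tricolorable
note: the span of V is 5, within the link bound 10 + 2 - 1


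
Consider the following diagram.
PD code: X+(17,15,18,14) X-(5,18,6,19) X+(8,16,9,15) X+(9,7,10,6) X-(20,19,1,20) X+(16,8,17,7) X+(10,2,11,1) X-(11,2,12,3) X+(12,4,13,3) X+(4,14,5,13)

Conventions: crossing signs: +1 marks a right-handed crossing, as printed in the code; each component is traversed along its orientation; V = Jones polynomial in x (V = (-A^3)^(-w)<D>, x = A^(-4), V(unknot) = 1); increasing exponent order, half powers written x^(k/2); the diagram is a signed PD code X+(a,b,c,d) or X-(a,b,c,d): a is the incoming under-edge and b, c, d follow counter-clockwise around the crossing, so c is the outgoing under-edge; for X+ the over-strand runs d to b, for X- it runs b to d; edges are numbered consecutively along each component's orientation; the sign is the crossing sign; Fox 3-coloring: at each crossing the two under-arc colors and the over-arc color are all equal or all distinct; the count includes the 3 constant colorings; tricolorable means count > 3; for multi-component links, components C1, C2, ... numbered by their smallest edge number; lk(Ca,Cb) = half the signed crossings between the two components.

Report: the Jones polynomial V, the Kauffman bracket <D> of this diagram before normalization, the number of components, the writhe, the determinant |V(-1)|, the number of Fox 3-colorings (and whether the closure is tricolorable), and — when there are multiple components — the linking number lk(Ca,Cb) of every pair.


Jones polynomial: V(x) = x - x^2 + 2x^3 - x^4 + x^5 - x^6
<D> = -A^-12 + A^-8 - A^-4 + 2 - A^4 + A^8; writhe +4
components 1, writhe +4 (10 crossings)
3-colorings: 3 of 3^10, det 7 — not tricolorable
note: |V(-1)| = 7: so not tricolorable, since 3 does not divide 7


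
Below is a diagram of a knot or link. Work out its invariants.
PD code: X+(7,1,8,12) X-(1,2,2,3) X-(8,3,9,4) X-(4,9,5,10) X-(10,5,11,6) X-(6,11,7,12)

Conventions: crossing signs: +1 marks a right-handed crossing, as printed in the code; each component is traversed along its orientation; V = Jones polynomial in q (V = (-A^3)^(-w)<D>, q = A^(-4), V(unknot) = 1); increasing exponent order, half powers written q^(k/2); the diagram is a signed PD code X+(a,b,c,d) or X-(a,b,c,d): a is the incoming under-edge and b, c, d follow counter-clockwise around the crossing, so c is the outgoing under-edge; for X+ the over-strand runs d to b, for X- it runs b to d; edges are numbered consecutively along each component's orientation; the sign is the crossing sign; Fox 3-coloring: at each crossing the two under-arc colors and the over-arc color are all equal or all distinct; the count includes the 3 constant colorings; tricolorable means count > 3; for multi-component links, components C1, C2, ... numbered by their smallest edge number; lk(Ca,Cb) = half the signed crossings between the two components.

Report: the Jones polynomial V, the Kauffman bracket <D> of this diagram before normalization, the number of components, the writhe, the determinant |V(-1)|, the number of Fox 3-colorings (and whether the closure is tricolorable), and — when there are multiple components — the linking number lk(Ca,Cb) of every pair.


V = -q^-4 + q^-3 + q^-1
<D> = A^-8 + 1 - A^4 (w = -4)
1 component over 6 crossings, w = -4
9 Fox colorings among 3^6, |V(-1)| = 3: tricolorable
why: V spans 3 powers of q: at least 3 crossings in any diagram


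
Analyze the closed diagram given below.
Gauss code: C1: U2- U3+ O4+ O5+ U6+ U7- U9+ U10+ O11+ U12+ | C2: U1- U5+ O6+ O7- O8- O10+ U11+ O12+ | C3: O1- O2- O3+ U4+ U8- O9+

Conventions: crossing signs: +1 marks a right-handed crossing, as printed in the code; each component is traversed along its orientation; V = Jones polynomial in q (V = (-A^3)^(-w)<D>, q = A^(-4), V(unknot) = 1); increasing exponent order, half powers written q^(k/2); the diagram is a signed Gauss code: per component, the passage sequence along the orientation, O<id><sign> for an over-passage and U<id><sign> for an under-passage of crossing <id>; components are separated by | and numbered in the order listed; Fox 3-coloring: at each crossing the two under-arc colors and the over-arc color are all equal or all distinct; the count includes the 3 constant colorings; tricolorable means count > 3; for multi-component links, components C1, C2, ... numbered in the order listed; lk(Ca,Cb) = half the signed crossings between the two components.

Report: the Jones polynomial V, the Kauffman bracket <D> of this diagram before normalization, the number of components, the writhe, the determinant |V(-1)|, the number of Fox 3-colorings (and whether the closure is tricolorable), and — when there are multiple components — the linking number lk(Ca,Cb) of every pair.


V(q) = 2q - q^2 + 3q^3 - 2q^4 + 2q^5 - q^6 + q^7
bracket: A^-16 - A^-12 + 2A^-8 - 2A^-4 + 3 - A^4 + 2A^8, w = +4
3 components, writhe +4, over 12 crossings
lk(C1,C2) = +2
linking number lk(C1,C3) = +1
lk(C2,C3): -1
det 12, colorings 9 of 3^12 — tricolorable
observation: the span of V is 6, within the link bound 12 + 3 - 1


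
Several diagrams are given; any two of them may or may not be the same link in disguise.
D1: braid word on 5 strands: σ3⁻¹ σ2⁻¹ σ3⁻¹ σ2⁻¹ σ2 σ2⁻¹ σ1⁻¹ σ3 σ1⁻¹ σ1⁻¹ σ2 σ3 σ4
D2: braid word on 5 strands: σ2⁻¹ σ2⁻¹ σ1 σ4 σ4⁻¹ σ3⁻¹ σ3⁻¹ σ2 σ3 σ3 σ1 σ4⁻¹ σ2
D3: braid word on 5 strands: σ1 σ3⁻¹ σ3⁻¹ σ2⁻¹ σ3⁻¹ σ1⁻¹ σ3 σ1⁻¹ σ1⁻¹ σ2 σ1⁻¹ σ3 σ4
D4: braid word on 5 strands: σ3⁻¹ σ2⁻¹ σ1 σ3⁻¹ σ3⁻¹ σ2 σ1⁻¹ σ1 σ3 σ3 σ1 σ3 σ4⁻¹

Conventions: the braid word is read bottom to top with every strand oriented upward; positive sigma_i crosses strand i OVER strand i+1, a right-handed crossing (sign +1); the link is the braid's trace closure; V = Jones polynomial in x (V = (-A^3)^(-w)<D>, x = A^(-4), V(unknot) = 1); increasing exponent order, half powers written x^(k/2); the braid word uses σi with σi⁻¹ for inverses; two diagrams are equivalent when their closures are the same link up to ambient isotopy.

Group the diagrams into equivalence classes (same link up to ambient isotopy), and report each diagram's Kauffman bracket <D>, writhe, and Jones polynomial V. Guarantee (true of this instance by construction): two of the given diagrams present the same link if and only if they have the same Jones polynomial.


equivalence classes: {D1, D3} | {D2, D4}
D1 (bracket A^-7 + A^-3 + A - A^9; 13 crossings at w = -3): V = x^(-9/2) - x^(-5/2) - x^(-3/2) - x^(-1/2)
D2 (bracket -A^-11 + 2A^-7 - A^-3 + 2A - A^5 + A^9; 13 crossings at w = +1): V = -x^(-3/2) + x^(-1/2) - 2x^(1/2) + x^(3/2) - 2x^(5/2) + x^(7/2)
D3 (bracket A^-7 + A^-3 + A - A^9; 13 crossings at w = -3): V = x^(-9/2) - x^(-5/2) - x^(-3/2) - x^(-1/2)
D4 (bracket -A^-11 + 2A^-7 - A^-3 + 2A - A^5 + A^9; 13 crossings at w = +1): V = -x^(-3/2) + x^(-1/2) - 2x^(1/2) + x^(3/2) - 2x^(5/2) + x^(7/2)
observation: 2 classes among 4 diagrams; unequal V(x) rules out equality


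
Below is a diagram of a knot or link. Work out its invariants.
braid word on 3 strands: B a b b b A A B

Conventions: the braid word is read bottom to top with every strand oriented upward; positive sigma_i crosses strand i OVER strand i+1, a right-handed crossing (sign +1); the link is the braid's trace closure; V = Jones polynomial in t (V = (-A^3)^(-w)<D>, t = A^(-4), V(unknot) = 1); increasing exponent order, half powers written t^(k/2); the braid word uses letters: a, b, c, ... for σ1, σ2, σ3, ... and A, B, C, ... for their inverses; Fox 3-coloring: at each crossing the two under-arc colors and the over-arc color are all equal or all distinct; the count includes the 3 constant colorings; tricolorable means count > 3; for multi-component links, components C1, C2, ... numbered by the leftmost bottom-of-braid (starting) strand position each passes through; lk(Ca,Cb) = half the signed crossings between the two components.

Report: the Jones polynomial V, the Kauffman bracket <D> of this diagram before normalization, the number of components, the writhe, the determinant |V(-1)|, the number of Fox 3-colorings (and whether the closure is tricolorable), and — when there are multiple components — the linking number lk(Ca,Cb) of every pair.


V(t) = -t^-3 + 2t^-2 - 2t^-1 + 3 - 2t + 2t^2 - t^3
bracket: -A^-12 + 2A^-8 - 2A^-4 + 3 - 2A^4 + 2A^8 - A^12, w = 0
1 component, writhe 0, over 8 crossings
det 13, colorings 3 of 3^8 — not tricolorable
observation: |V(-1)| = 13: so not tricolorable, since 3 does not divide 13


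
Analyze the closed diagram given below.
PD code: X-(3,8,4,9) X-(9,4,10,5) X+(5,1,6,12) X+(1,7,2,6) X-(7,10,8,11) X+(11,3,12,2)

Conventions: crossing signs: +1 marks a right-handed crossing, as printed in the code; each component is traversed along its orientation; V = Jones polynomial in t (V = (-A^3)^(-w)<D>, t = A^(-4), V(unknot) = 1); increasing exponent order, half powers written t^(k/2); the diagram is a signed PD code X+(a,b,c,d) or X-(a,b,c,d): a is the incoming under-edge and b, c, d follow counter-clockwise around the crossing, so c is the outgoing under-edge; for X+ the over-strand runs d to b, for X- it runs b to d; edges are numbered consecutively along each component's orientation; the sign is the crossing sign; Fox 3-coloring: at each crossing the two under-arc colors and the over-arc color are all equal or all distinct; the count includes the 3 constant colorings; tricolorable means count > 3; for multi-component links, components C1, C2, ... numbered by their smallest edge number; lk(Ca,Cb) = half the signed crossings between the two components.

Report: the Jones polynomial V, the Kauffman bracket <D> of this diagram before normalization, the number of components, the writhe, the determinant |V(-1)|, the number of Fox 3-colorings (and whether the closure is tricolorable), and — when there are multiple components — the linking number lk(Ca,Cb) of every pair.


V(t) = -t^-3 + 2t^-2 - 2t^-1 + 3 - 2t + 2t^2 - t^3
bracket: -A^-12 + 2A^-8 - 2A^-4 + 3 - 2A^4 + 2A^8 - A^12, w = 0
1 component, writhe 0, over 6 crossings
det 13, colorings 3 of 3^6 — not tricolorable
observation: the span of V is 6, forcing >= 6 crossings in any diagram


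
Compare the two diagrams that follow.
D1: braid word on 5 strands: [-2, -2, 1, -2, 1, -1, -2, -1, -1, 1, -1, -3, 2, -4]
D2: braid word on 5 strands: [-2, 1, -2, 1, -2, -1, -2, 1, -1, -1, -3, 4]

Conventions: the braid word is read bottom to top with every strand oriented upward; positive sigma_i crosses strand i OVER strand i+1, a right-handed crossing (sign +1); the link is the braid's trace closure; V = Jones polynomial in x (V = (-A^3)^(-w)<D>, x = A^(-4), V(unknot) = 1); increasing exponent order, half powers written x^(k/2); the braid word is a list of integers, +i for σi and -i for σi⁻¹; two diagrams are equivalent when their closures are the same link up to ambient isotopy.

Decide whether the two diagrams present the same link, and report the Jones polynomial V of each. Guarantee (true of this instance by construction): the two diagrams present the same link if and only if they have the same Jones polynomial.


equivalent: yes
D1 (bracket A^-14 - A^-10 + 2A^-6 - A^-2 + A^2 - A^6; 14 crossings at w = -6): V = -x^-6 + x^-5 - x^-4 + 2x^-3 - x^-2 + x^-1
V(D2) = -x^-6 + x^-5 - x^-4 + 2x^-3 - x^-2 + x^-1  [12 crossings, <D> = A^-8 - A^-4 + 2 - A^4 + A^8 - A^12, w = -4]
observation: one V(x) for all 2 diagrams — one class (guaranteed)


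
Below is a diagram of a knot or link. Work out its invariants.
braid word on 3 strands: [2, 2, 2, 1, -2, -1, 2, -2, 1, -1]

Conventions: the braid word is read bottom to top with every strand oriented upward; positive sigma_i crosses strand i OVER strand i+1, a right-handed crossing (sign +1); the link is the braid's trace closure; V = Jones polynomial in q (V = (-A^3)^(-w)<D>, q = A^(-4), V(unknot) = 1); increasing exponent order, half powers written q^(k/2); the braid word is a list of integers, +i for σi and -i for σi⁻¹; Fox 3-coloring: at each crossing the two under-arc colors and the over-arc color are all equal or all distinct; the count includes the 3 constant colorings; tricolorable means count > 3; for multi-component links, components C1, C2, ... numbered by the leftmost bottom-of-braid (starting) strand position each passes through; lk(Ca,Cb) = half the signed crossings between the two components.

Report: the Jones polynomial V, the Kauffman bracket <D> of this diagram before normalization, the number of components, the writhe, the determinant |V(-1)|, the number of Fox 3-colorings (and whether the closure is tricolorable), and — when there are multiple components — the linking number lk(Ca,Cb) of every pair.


Jones polynomial: V(q) = q + q^3 - q^4
<D> = -A^-10 + A^-6 + A^2; writhe +2
components 1, writhe +2 (10 crossings)
3-colorings: 9 of 3^10, det 3 — tricolorable
note: the span of V is 3, forcing >= 3 crossings in any diagram


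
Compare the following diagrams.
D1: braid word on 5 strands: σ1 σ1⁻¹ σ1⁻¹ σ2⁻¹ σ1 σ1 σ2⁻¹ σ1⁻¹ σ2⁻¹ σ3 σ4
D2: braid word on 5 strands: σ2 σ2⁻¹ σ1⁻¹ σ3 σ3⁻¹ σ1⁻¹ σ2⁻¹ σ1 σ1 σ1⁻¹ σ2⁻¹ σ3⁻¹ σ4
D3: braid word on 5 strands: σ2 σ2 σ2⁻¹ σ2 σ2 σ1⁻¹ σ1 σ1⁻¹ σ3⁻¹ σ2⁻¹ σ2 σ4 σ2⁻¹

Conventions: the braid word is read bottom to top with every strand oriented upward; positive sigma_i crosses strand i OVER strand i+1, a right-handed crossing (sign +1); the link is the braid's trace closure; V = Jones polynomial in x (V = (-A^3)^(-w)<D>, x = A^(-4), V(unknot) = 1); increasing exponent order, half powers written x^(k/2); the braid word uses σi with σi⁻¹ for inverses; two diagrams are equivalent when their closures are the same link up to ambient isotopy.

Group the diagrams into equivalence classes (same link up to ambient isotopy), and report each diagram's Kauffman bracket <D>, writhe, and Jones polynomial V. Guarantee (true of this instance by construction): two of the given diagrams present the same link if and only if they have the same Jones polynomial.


classes: {D1, D2} | {D3}
V(D1) = -x^(-9/2) - x^(-5/2) + x^(-3/2) - x^(-1/2)  [11 crossings, <D> = A^-1 - A^3 + A^7 + A^15, w = -1]
V(D2) = -x^(-9/2) - x^(-5/2) + x^(-3/2) - x^(-1/2)  [13 crossings, <D> = A^-7 - A^-3 + A + A^9, w = -3]
V(D3) = -x^(1/2) - x^(5/2)  [13 crossings, <D> = A^-7 + A, w = +1]
note: comparing 3 Jones polynomials yields 2 groups


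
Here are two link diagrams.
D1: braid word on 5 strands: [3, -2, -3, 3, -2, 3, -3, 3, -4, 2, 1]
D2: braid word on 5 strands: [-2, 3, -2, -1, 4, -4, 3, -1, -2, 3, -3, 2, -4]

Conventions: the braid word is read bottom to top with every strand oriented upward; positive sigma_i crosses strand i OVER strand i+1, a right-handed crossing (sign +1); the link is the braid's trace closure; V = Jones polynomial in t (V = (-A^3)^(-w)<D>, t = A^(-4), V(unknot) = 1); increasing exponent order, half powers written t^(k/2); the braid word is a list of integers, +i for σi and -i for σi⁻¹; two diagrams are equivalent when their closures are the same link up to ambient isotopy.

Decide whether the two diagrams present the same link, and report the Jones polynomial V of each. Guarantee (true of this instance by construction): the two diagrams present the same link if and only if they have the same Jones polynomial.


equivalent: no
V(D1) = -t^(-1/2) - t^(1/2)  (w +1, c 11, <D> = A + A^5)
V(D2) = -t^(-9/2) + t^(-7/2) - 2t^(-5/2) + 2t^(-3/2) - 2t^(-1/2) + t^(1/2) - t^(3/2)  [13 crossings, <D> = A^-15 - A^-11 + 2A^-7 - 2A^-3 + 2A - A^5 + A^9, w = -3]
key observation: 2 classes among 2 diagrams; unequal V(t) rules out equality


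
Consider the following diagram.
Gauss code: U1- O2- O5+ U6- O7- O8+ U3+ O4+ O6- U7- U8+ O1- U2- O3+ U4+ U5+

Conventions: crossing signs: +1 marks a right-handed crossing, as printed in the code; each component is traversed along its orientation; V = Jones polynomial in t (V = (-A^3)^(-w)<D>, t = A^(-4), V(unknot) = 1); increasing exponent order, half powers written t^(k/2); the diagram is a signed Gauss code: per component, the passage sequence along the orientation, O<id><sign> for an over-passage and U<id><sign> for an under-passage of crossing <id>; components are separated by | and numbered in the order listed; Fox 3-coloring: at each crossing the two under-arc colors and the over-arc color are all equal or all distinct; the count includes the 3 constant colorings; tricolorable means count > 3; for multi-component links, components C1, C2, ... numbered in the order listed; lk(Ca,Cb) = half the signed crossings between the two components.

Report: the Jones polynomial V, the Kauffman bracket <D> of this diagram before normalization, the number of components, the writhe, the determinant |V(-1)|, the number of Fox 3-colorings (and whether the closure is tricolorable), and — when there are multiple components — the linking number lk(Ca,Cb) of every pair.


V(t) = t^-2 - t^-1 + 1 - t + t^2
bracket: A^-8 - A^-4 + 1 - A^4 + A^8, w = 0
1 component, writhe 0, over 8 crossings
det 5, colorings 3 of 3^8 — not tricolorable
observation: det 5 = |V(-1)|; not divisible by 3, so not tricolorable


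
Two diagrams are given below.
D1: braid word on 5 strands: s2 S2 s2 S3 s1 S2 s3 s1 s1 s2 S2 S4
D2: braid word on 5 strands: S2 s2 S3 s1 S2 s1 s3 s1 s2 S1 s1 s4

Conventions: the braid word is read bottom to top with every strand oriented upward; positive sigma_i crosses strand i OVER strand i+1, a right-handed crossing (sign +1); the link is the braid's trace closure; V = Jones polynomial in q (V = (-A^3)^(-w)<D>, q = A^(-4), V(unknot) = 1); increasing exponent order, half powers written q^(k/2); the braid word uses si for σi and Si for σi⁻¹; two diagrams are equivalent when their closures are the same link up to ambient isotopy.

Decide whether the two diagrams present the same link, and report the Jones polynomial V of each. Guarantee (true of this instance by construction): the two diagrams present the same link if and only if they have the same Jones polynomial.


equivalent: yes
D1 (bracket -A^-10 + A^-6 + A^2; 12 crossings at w = +2): V = q + q^3 - q^4
V(D2) = q + q^3 - q^4  (w +4, c 12, <D> = -A^-4 + 1 + A^8)
key observation: from 12 to 12 crossings by R-moves: one link, two diagrams


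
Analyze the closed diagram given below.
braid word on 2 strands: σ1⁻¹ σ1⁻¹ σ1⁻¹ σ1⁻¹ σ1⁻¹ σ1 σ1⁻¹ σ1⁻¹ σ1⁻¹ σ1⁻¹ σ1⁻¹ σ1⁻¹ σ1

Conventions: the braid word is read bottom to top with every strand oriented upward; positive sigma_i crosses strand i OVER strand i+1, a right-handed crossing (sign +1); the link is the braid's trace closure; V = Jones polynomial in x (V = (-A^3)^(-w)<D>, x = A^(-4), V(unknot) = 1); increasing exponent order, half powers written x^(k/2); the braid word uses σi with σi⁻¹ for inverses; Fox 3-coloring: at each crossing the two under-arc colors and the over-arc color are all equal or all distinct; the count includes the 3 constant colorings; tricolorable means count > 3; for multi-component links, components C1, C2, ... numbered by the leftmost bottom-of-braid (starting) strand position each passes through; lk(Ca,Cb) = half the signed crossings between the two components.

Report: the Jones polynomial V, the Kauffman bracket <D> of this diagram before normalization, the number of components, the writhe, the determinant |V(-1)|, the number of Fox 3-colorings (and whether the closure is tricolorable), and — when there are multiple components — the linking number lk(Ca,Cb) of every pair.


Jones polynomial: V(x) = -x^-13 + x^-12 - x^-11 + x^-10 - x^-9 + x^-8 - x^-7 + x^-6 + x^-4
<D> = -A^-11 - A^-3 + A - A^5 + A^9 - A^13 + A^17 - A^21 + A^25; writhe -9
components 1, writhe -9 (13 crossings)
3-colorings: 9 of 3^13, det 9 — tricolorable
note: |V(-1)| = 9: so tricolorable, since 3 divides 9


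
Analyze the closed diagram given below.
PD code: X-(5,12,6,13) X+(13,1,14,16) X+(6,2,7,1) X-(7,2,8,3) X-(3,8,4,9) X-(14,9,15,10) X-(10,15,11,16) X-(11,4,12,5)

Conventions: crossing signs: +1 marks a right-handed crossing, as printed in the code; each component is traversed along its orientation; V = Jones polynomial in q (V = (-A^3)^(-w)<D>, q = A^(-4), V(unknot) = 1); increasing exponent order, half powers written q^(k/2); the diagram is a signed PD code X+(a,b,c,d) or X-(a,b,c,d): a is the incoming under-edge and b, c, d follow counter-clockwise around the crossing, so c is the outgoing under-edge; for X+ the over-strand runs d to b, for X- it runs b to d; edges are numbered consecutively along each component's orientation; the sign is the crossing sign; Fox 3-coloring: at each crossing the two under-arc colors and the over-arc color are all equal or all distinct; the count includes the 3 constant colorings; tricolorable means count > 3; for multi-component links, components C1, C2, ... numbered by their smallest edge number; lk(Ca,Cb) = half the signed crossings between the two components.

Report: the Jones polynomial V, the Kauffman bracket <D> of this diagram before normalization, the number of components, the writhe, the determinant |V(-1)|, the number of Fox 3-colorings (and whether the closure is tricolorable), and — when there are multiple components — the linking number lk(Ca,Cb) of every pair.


Jones polynomial: V(q) = -q^-6 + q^-5 - q^-4 + 2q^-3 - q^-2 + q^-1
<D> = A^-8 - A^-4 + 2 - A^4 + A^8 - A^12; writhe -4
components 1, writhe -4 (8 crossings)
3-colorings: 3 of 3^8, det 7 — not tricolorable
note: |V(-1)| = 7: so not tricolorable, since 3 does not divide 7


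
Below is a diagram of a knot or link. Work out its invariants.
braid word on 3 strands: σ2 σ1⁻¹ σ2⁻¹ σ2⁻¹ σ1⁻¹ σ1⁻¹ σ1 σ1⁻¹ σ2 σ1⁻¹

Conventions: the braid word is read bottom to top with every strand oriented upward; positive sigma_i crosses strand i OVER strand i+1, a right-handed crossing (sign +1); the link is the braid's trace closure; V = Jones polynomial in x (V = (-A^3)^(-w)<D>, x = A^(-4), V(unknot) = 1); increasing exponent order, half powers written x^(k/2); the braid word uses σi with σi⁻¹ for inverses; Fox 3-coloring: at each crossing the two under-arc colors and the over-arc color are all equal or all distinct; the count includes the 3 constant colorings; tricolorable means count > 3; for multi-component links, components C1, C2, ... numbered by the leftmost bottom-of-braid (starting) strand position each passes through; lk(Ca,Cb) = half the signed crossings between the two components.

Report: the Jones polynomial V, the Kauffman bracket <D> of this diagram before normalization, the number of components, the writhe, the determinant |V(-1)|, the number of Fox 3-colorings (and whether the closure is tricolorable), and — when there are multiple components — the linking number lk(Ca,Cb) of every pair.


V = x^-7 - 2x^-6 + 2x^-5 - 3x^-4 + 3x^-3 - 2x^-2 + 2x^-1
<D> = 2A^-8 - 2A^-4 + 3 - 3A^4 + 2A^8 - 2A^12 + A^16 (w = -4)
1 component over 10 crossings, w = -4
9 Fox colorings among 3^10, |V(-1)| = 15: tricolorable
why: V spans 6 powers of x: at least 6 crossings in any diagram


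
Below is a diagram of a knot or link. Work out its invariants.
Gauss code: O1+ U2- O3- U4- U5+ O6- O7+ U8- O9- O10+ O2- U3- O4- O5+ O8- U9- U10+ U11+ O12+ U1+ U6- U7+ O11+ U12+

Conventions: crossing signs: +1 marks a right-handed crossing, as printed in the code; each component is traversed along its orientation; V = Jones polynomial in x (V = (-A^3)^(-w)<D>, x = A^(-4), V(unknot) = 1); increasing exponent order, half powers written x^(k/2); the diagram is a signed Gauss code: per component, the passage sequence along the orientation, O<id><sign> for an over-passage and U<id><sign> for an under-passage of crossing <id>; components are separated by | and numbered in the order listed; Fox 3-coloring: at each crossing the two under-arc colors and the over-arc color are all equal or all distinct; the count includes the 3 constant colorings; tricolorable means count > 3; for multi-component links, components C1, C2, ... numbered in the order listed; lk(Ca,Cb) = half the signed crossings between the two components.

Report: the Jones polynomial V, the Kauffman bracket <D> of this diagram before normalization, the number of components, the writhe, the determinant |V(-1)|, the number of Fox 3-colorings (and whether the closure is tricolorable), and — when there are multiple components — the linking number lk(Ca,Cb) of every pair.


Jones polynomial: V(x) = -x^-3 + x^-2 - x^-1 + 3 - x + x^2 - x^3
<D> = -A^-12 + A^-8 - A^-4 + 3 - A^4 + A^8 - A^12; writhe 0
components 1, writhe 0 (12 crossings)
3-colorings: 27 of 3^12, det 9 — tricolorable
note: det 9 = |V(-1)|; divisible by 3, so tricolorable


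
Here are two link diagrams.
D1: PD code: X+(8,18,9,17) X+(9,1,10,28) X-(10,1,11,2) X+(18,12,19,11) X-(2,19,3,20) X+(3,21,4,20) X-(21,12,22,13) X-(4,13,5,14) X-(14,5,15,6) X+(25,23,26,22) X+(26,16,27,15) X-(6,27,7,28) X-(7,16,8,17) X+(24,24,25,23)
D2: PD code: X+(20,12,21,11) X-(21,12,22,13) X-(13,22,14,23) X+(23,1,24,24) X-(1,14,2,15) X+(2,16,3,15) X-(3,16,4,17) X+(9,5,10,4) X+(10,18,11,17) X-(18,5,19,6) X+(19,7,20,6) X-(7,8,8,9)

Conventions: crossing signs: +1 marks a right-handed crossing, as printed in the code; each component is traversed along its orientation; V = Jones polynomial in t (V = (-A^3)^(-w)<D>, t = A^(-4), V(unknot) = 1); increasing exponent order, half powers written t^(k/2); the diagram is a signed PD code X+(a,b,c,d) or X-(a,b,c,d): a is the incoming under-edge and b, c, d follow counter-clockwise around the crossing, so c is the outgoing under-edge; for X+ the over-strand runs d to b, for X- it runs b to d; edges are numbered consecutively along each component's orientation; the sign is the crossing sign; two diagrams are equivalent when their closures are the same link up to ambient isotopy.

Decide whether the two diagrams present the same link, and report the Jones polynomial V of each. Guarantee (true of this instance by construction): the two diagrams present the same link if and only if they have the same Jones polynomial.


equivalent: no
D1 (bracket A^4 + A^12 - A^16; 14 crossings at w = 0): V = -t^-4 + t^-3 + t^-1
D2 (bracket 1; 12 crossings at w = 0): V = 1
key observation: V(t) takes 2 values over 2 diagrams, fixing the grouping


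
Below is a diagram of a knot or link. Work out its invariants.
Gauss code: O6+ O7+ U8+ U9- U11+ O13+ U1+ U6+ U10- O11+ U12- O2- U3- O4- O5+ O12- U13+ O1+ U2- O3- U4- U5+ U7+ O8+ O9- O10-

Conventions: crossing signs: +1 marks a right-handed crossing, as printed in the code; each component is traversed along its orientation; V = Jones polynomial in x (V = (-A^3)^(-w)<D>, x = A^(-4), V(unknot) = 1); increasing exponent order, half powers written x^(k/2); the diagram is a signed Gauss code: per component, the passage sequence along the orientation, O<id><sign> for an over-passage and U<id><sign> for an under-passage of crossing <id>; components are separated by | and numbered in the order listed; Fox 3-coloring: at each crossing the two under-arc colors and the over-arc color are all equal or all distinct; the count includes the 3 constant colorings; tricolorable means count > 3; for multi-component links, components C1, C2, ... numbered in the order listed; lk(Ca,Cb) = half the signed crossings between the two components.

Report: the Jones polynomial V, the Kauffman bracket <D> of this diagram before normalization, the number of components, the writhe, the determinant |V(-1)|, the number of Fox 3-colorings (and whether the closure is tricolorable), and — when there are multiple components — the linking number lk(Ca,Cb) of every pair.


V = -x^-3 + 2x^-2 - 2x^-1 + 3 - 2x + 2x^2 - x^3
<D> = A^-9 - 2A^-5 + 2A^-1 - 3A^3 + 2A^7 - 2A^11 + A^15 (w = +1)
1 component over 13 crossings, w = +1
3 Fox colorings among 3^13, |V(-1)| = 13: not tricolorable
why: palindromic: swapping x for 1/x fixes V
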